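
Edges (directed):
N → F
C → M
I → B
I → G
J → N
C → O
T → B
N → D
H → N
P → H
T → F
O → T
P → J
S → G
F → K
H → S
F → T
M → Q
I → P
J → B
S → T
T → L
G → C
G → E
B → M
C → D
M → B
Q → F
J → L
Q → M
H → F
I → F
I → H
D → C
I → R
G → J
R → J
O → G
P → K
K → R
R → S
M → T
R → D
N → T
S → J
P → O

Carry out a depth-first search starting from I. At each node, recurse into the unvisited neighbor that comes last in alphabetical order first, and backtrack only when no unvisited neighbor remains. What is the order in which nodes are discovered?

Visit I
I → R
R → S
S → T
T → L
T → F
F → K
T → B
B → M
M → Q
S → J
J → N
N → D
D → C
C → O
O → G
G → E
I → P
P → H

I → R → S → T → L → F → K → B → M → Q → J → N → D → C → O → G → E → P → H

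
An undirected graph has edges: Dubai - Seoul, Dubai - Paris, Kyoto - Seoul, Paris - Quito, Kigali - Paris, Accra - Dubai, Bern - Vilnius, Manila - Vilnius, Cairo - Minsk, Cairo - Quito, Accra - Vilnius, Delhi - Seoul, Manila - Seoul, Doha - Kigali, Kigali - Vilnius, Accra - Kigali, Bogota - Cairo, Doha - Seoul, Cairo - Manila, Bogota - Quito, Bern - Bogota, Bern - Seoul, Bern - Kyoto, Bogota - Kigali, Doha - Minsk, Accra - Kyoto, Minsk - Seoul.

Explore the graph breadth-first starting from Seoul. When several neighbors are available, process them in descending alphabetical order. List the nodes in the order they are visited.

Seoul → Minsk → Manila → Kyoto → Dubai → Doha → Delhi → Bern → Cairo → Vilnius → Accra → Paris → Kigali → Bogota → Quito

Visit Seoul; enqueue Minsk, Manila, Kyoto, Dubai, Doha, Delhi, Bern → queue [Minsk, Manila, Kyoto, Dubai, Doha, Delhi, Bern]
Visit Minsk; enqueue Cairo → queue [Manila, Kyoto, Dubai, Doha, Delhi, Bern, Cairo]
Visit Manila; enqueue Vilnius → queue [Kyoto, Dubai, Doha, Delhi, Bern, Cairo, Vilnius]
Visit Kyoto; enqueue Accra → queue [Dubai, Doha, Delhi, Bern, Cairo, Vilnius, Accra]
Visit Dubai; enqueue Paris → queue [Doha, Delhi, Bern, Cairo, Vilnius, Accra, Paris]
Visit Doha; enqueue Kigali → queue [Delhi, Bern, Cairo, Vilnius, Accra, Paris, Kigali]
Visit Delhi → queue [Bern, Cairo, Vilnius, Accra, Paris, Kigali]
Visit Bern; enqueue Bogota → queue [Cairo, Vilnius, Accra, Paris, Kigali, Bogota]
Visit Cairo; enqueue Quito → queue [Vilnius, Accra, Paris, Kigali, Bogota, Quito]
Visit Vilnius → queue [Accra, Paris, Kigali, Bogota, Quito]
Visit Accra → queue [Paris, Kigali, Bogota, Quito]
Visit Paris → queue [Kigali, Bogota, Quito]
Visit Kigali → queue [Bogota, Quito]
Visit Bogota → queue [Quito]
Visit Quito → queue []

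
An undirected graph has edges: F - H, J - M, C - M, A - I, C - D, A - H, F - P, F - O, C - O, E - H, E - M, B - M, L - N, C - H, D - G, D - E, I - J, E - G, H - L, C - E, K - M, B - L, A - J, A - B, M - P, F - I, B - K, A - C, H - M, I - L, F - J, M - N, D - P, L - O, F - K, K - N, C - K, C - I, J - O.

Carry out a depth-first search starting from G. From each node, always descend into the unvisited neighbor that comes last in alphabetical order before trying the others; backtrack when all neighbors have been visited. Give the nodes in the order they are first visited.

Visit G
G → E
E → M
M → P
P → F
F → O
O → L
L → N
N → K
K → C
C → I
I → J
J → A
A → H
A → B
C → D

G, E, M, P, F, O, L, N, K, C, I, J, A, H, B, D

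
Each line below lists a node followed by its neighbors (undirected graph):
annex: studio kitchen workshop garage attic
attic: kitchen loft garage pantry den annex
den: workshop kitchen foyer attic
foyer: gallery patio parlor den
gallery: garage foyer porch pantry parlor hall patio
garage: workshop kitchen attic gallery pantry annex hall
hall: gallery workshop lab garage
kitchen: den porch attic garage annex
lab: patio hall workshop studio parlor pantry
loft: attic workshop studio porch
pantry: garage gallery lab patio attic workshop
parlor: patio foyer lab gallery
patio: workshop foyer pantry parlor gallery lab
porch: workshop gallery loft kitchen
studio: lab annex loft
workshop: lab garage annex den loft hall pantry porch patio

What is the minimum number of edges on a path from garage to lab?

2

Level 0: garage
Level 1: annex, attic, gallery, hall, kitchen, pantry, workshop
Level 2: den, foyer, lab, loft, parlor, patio, porch, studio
lab first appears at level 2.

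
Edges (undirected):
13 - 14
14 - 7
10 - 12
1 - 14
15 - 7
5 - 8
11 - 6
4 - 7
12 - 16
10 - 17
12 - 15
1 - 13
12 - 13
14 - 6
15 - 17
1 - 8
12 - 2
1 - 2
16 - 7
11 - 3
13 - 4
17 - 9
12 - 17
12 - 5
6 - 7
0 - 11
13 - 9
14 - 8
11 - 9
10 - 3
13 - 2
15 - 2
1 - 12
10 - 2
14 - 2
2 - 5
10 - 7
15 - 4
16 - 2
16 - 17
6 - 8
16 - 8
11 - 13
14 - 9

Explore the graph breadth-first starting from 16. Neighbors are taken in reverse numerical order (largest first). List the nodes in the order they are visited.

Visit 16; enqueue 17, 12, 8, 7, 2 → queue [17, 12, 8, 7, 2]
Visit 17; enqueue 15, 10, 9 → queue [12, 8, 7, 2, 15, 10, 9]
Visit 12; enqueue 13, 5, 1 → queue [8, 7, 2, 15, 10, 9, 13, 5, 1]
Visit 8; enqueue 14, 6 → queue [7, 2, 15, 10, 9, 13, 5, 1, 14, 6]
Visit 7; enqueue 4 → queue [2, 15, 10, 9, 13, 5, 1, 14, 6, 4]
Visit 2 → queue [15, 10, 9, 13, 5, 1, 14, 6, 4]
Visit 15 → queue [10, 9, 13, 5, 1, 14, 6, 4]
Visit 10; enqueue 3 → queue [9, 13, 5, 1, 14, 6, 4, 3]
Visit 9; enqueue 11 → queue [13, 5, 1, 14, 6, 4, 3, 11]
Visit 13 → queue [5, 1, 14, 6, 4, 3, 11]
Visit 5 → queue [1, 14, 6, 4, 3, 11]
Visit 1 → queue [14, 6, 4, 3, 11]
Visit 14 → queue [6, 4, 3, 11]
Visit 6 → queue [4, 3, 11]
Visit 4 → queue [3, 11]
Visit 3 → queue [11]
Visit 11; enqueue 0 → queue [0]
Visit 0 → queue []

16 -> 17 -> 12 -> 8 -> 7 -> 2 -> 15 -> 10 -> 9 -> 13 -> 5 -> 1 -> 14 -> 6 -> 4 -> 3 -> 11 -> 0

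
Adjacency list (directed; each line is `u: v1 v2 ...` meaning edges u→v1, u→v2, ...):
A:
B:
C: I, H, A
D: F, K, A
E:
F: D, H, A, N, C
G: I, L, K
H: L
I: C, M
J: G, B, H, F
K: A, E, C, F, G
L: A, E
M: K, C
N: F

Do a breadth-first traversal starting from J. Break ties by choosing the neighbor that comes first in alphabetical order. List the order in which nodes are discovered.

Visit J; enqueue B, F, G, H → queue [B, F, G, H]
Visit B → queue [F, G, H]
Visit F; enqueue A, C, D, N → queue [G, H, A, C, D, N]
Visit G; enqueue I, K, L → queue [H, A, C, D, N, I, K, L]
Visit H → queue [A, C, D, N, I, K, L]
Visit A → queue [C, D, N, I, K, L]
Visit C → queue [D, N, I, K, L]
Visit D → queue [N, I, K, L]
Visit N → queue [I, K, L]
Visit I; enqueue M → queue [K, L, M]
Visit K; enqueue E → queue [L, M, E]
Visit L → queue [M, E]
Visit M → queue [E]
Visit E → queue []

J → B → F → G → H → A → C → D → N → I → K → L → M → E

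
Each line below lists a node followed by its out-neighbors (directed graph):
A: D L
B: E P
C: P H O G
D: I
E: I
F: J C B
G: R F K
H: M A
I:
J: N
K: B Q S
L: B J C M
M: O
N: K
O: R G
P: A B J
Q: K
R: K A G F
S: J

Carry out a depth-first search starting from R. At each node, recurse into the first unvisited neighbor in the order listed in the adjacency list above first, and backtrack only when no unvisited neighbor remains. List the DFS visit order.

R -> K -> B -> E -> I -> P -> A -> D -> L -> J -> N -> C -> H -> M -> O -> G -> F -> Q -> S

Visit R
R → K
K → B
B → E
E → I
B → P
P → A
A → D
A → L
L → J
J → N
L → C
C → H
H → M
M → O
O → G
G → F
K → Q
K → S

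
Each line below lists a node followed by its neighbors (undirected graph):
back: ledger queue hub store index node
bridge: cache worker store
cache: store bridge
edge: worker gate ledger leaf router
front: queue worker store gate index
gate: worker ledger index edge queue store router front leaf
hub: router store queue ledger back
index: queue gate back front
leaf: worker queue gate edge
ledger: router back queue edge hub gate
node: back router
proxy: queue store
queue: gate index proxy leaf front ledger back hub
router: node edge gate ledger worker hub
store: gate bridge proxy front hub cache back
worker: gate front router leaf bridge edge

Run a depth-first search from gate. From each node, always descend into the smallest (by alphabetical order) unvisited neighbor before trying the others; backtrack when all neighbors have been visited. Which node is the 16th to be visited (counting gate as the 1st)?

proxy

Visit gate
gate → edge
edge → leaf
leaf → queue
queue → back
back → hub
hub → ledger
ledger → router
router → node
router → worker
worker → bridge
bridge → cache
cache → store
store → front
front → index
store → proxy

Visit order: gate, edge, leaf, queue, back, hub, ledger, router, node, worker, bridge, cache, store, front, index, proxy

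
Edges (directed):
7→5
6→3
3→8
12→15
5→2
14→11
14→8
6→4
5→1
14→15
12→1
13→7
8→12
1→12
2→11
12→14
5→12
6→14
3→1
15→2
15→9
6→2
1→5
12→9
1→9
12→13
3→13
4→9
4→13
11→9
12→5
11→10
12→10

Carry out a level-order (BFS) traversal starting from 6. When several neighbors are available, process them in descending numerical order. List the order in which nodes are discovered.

Visit 6; enqueue 14, 4, 3, 2 → queue [14, 4, 3, 2]
Visit 14; enqueue 15, 11, 8 → queue [4, 3, 2, 15, 11, 8]
Visit 4; enqueue 13, 9 → queue [3, 2, 15, 11, 8, 13, 9]
Visit 3; enqueue 1 → queue [2, 15, 11, 8, 13, 9, 1]
Visit 2 → queue [15, 11, 8, 13, 9, 1]
Visit 15 → queue [11, 8, 13, 9, 1]
Visit 11; enqueue 10 → queue [8, 13, 9, 1, 10]
Visit 8; enqueue 12 → queue [13, 9, 1, 10, 12]
Visit 13; enqueue 7 → queue [9, 1, 10, 12, 7]
Visit 9 → queue [1, 10, 12, 7]
Visit 1; enqueue 5 → queue [10, 12, 7, 5]
Visit 10 → queue [12, 7, 5]
Visit 12 → queue [7, 5]
Visit 7 → queue [5]
Visit 5 → queue []

6 -> 14 -> 4 -> 3 -> 2 -> 15 -> 11 -> 8 -> 13 -> 9 -> 1 -> 10 -> 12 -> 7 -> 5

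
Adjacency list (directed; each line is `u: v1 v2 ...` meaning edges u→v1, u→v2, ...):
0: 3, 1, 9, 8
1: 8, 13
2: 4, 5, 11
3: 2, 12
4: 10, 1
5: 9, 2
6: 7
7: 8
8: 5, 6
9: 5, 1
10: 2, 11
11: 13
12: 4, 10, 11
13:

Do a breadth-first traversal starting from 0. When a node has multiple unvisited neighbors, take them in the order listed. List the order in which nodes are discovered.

0, 3, 1, 9, 8, 2, 12, 13, 5, 6, 4, 11, 10, 7

Visit 0; enqueue 3, 1, 9, 8 → queue [3, 1, 9, 8]
Visit 3; enqueue 2, 12 → queue [1, 9, 8, 2, 12]
Visit 1; enqueue 13 → queue [9, 8, 2, 12, 13]
Visit 9; enqueue 5 → queue [8, 2, 12, 13, 5]
Visit 8; enqueue 6 → queue [2, 12, 13, 5, 6]
Visit 2; enqueue 4, 11 → queue [12, 13, 5, 6, 4, 11]
Visit 12; enqueue 10 → queue [13, 5, 6, 4, 11, 10]
Visit 13 → queue [5, 6, 4, 11, 10]
Visit 5 → queue [6, 4, 11, 10]
Visit 6; enqueue 7 → queue [4, 11, 10, 7]
Visit 4 → queue [11, 10, 7]
Visit 11 → queue [10, 7]
Visit 10 → queue [7]
Visit 7 → queue []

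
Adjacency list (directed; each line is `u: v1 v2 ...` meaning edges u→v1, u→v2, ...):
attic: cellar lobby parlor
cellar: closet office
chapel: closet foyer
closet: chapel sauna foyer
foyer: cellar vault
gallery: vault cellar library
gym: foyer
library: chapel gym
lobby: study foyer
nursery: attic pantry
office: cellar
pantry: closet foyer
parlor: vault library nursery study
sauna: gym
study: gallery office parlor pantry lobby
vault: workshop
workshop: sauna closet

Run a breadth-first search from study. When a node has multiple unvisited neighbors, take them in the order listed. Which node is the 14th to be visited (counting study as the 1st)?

Visit study; enqueue gallery, office, parlor, pantry, lobby → queue [gallery, office, parlor, pantry, lobby]
Visit gallery; enqueue vault, cellar, library → queue [office, parlor, pantry, lobby, vault, cellar, library]
Visit office → queue [parlor, pantry, lobby, vault, cellar, library]
Visit parlor; enqueue nursery → queue [pantry, lobby, vault, cellar, library, nursery]
Visit pantry; enqueue closet, foyer → queue [lobby, vault, cellar, library, nursery, closet, foyer]
Visit lobby → queue [vault, cellar, library, nursery, closet, foyer]
Visit vault; enqueue workshop → queue [cellar, library, nursery, closet, foyer, workshop]
Visit cellar → queue [library, nursery, closet, foyer, workshop]
Visit library; enqueue chapel, gym → queue [nursery, closet, foyer, workshop, chapel, gym]
Visit nursery; enqueue attic → queue [closet, foyer, workshop, chapel, gym, attic]
Visit closet; enqueue sauna → queue [foyer, workshop, chapel, gym, attic, sauna]
Visit foyer → queue [workshop, chapel, gym, attic, sauna]
Visit workshop → queue [chapel, gym, attic, sauna]
Visit chapel → queue [gym, attic, sauna]
Visit gym → queue [attic, sauna]
Visit attic → queue [sauna]
Visit sauna → queue []

Visit order: study, gallery, office, parlor, pantry, lobby, vault, cellar, library, nursery, closet, foyer, workshop, chapel, gym, attic, sauna

chapel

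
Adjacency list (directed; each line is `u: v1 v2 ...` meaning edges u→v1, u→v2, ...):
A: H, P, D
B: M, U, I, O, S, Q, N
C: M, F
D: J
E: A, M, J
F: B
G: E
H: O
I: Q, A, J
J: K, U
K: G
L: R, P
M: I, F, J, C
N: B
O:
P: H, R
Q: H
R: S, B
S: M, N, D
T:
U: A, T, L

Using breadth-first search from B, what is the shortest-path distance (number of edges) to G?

4

Level 0: B
Level 1: I, M, N, O, Q, S, U
Level 2: A, C, D, F, H, J, L, T
Level 3: K, P, R
Level 4: G
Level 5: E
G first appears at level 4.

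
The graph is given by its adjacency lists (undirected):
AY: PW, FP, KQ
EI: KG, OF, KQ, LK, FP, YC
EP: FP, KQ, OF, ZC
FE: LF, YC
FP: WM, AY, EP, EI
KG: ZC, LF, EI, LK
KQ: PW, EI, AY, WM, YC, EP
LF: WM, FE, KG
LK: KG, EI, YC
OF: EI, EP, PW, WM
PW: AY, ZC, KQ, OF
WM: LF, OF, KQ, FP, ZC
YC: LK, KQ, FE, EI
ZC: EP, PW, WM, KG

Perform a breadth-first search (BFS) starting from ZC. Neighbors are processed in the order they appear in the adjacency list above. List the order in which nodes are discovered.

Visit ZC; enqueue EP, PW, WM, KG → queue [EP, PW, WM, KG]
Visit EP; enqueue FP, KQ, OF → queue [PW, WM, KG, FP, KQ, OF]
Visit PW; enqueue AY → queue [WM, KG, FP, KQ, OF, AY]
Visit WM; enqueue LF → queue [KG, FP, KQ, OF, AY, LF]
Visit KG; enqueue EI, LK → queue [FP, KQ, OF, AY, LF, EI, LK]
Visit FP → queue [KQ, OF, AY, LF, EI, LK]
Visit KQ; enqueue YC → queue [OF, AY, LF, EI, LK, YC]
Visit OF → queue [AY, LF, EI, LK, YC]
Visit AY → queue [LF, EI, LK, YC]
Visit LF; enqueue FE → queue [EI, LK, YC, FE]
Visit EI → queue [LK, YC, FE]
Visit LK → queue [YC, FE]
Visit YC → queue [FE]
Visit FE → queue []

ZC, EP, PW, WM, KG, FP, KQ, OF, AY, LF, EI, LK, YC, FE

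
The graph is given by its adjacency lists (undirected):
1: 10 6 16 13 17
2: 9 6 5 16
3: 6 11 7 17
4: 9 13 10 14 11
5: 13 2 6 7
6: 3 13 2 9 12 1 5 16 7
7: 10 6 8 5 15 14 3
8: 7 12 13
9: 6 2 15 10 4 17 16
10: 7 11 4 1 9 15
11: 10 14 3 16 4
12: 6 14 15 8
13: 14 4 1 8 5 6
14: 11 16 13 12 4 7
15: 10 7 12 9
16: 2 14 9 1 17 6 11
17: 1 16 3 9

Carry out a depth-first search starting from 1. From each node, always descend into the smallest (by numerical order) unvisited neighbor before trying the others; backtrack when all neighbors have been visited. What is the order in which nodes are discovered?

Visit 1
1 → 6
6 → 2
2 → 5
5 → 7
7 → 3
3 → 11
11 → 4
4 → 9
9 → 10
10 → 15
15 → 12
12 → 8
8 → 13
13 → 14
14 → 16
16 → 17

1 -> 6 -> 2 -> 5 -> 7 -> 3 -> 11 -> 4 -> 9 -> 10 -> 15 -> 12 -> 8 -> 13 -> 14 -> 16 -> 17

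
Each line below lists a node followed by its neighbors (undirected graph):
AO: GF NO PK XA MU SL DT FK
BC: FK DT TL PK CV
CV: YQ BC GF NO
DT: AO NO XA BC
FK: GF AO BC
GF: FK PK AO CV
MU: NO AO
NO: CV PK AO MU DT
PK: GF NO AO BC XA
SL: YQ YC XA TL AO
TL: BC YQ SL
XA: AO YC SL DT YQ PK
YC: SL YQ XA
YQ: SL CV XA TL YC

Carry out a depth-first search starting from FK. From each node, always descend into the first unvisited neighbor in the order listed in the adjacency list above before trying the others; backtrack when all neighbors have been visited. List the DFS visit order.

FK, GF, PK, NO, CV, YQ, SL, YC, XA, AO, MU, DT, BC, TL

Visit FK
FK → GF
GF → PK
PK → NO
NO → CV
CV → YQ
YQ → SL
SL → YC
YC → XA
XA → AO
AO → MU
AO → DT
DT → BC
BC → TL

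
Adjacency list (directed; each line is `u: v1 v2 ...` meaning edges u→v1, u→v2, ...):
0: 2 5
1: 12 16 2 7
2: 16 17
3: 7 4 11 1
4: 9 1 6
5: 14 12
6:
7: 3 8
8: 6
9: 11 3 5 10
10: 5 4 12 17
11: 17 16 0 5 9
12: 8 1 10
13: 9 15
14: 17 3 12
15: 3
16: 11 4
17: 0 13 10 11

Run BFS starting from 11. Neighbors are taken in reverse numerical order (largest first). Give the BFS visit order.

Visit 11; enqueue 17, 16, 9, 5, 0 → queue [17, 16, 9, 5, 0]
Visit 17; enqueue 13, 10 → queue [16, 9, 5, 0, 13, 10]
Visit 16; enqueue 4 → queue [9, 5, 0, 13, 10, 4]
Visit 9; enqueue 3 → queue [5, 0, 13, 10, 4, 3]
Visit 5; enqueue 14, 12 → queue [0, 13, 10, 4, 3, 14, 12]
Visit 0; enqueue 2 → queue [13, 10, 4, 3, 14, 12, 2]
Visit 13; enqueue 15 → queue [10, 4, 3, 14, 12, 2, 15]
Visit 10 → queue [4, 3, 14, 12, 2, 15]
Visit 4; enqueue 6, 1 → queue [3, 14, 12, 2, 15, 6, 1]
Visit 3; enqueue 7 → queue [14, 12, 2, 15, 6, 1, 7]
Visit 14 → queue [12, 2, 15, 6, 1, 7]
Visit 12; enqueue 8 → queue [2, 15, 6, 1, 7, 8]
Visit 2 → queue [15, 6, 1, 7, 8]
Visit 15 → queue [6, 1, 7, 8]
Visit 6 → queue [1, 7, 8]
Visit 1 → queue [7, 8]
Visit 7 → queue [8]
Visit 8 → queue []

11, 17, 16, 9, 5, 0, 13, 10, 4, 3, 14, 12, 2, 15, 6, 1, 7, 8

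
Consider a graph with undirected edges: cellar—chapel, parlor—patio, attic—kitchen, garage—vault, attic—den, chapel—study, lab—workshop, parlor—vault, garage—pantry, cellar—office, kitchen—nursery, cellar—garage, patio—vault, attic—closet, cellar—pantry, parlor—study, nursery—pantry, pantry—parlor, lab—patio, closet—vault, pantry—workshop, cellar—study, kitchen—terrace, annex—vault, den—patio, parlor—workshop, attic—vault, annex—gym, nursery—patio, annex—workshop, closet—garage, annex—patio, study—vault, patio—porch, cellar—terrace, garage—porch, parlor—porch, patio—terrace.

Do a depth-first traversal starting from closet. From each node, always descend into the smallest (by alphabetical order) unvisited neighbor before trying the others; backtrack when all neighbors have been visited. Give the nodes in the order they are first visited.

closet -> attic -> den -> patio -> annex -> gym -> vault -> garage -> cellar -> chapel -> study -> parlor -> pantry -> nursery -> kitchen -> terrace -> workshop -> lab -> porch -> office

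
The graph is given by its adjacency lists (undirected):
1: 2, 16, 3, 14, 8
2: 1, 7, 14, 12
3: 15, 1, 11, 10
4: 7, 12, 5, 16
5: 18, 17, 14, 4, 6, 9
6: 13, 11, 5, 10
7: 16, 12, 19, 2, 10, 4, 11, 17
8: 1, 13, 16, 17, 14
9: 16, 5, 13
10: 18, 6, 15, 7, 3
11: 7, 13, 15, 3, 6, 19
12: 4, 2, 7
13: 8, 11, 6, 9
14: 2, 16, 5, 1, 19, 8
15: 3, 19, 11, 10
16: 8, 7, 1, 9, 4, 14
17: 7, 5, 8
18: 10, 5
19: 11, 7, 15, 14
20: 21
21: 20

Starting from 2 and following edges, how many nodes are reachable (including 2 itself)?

BFS from 2 visits: 2, 1, 7, 14, 12, 16, 3, 8, 19, 10, 4, 11, 17, 5, 9, 15, 13, 18, 6
Reachable nodes: 19 of 21 total.

19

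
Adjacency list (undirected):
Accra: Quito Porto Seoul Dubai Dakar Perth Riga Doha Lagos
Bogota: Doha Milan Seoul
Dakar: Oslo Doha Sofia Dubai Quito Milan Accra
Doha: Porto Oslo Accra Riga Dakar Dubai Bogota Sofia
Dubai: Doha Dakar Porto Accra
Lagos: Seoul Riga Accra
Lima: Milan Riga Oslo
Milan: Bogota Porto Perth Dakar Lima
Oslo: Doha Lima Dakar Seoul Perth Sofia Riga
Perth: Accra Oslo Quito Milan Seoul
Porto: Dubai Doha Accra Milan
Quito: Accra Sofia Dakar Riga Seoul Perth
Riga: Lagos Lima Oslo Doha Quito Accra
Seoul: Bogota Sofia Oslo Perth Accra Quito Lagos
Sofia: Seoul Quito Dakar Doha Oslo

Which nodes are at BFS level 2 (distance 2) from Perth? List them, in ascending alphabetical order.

Bogota, Dakar, Doha, Dubai, Lagos, Lima, Porto, Riga, Sofia

Level 0: Perth
Level 1: Accra, Milan, Oslo, Quito, Seoul
Level 2: Bogota, Dakar, Doha, Dubai, Lagos, Lima, Porto, Riga, Sofia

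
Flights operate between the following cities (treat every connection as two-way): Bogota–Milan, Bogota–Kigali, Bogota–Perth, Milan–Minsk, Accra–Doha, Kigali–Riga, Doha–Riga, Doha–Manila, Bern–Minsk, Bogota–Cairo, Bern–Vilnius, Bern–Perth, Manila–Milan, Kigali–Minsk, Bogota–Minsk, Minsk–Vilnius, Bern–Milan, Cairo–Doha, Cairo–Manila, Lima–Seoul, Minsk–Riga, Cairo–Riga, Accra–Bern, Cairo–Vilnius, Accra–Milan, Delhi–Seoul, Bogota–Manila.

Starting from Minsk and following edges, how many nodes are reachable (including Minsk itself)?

BFS from Minsk visits: Minsk, Vilnius, Riga, Milan, Kigali, Bogota, Bern, Cairo, Doha, Manila, Accra, Perth
Reachable nodes: 12 of 15 total.

12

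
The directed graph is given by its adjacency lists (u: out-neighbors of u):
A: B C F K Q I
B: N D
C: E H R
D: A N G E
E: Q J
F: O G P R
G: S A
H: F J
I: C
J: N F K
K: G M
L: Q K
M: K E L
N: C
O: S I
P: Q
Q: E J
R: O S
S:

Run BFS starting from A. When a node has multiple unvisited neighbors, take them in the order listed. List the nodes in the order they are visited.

Visit A; enqueue B, C, F, K, Q, I → queue [B, C, F, K, Q, I]
Visit B; enqueue N, D → queue [C, F, K, Q, I, N, D]
Visit C; enqueue E, H, R → queue [F, K, Q, I, N, D, E, H, R]
Visit F; enqueue O, G, P → queue [K, Q, I, N, D, E, H, R, O, G, P]
Visit K; enqueue M → queue [Q, I, N, D, E, H, R, O, G, P, M]
Visit Q; enqueue J → queue [I, N, D, E, H, R, O, G, P, M, J]
Visit I → queue [N, D, E, H, R, O, G, P, M, J]
Visit N → queue [D, E, H, R, O, G, P, M, J]
Visit D → queue [E, H, R, O, G, P, M, J]
Visit E → queue [H, R, O, G, P, M, J]
Visit H → queue [R, O, G, P, M, J]
Visit R; enqueue S → queue [O, G, P, M, J, S]
Visit O → queue [G, P, M, J, S]
Visit G → queue [P, M, J, S]
Visit P → queue [M, J, S]
Visit M; enqueue L → queue [J, S, L]
Visit J → queue [S, L]
Visit S → queue [L]
Visit L → queue []

A → B → C → F → K → Q → I → N → D → E → H → R → O → G → P → M → J → S → L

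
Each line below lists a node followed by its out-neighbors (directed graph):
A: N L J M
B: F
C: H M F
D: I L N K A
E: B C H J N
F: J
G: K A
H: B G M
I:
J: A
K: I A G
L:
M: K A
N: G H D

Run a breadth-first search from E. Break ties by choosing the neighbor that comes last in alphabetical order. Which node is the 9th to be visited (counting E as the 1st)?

A

Visit E; enqueue N, J, H, C, B → queue [N, J, H, C, B]
Visit N; enqueue G, D → queue [J, H, C, B, G, D]
Visit J; enqueue A → queue [H, C, B, G, D, A]
Visit H; enqueue M → queue [C, B, G, D, A, M]
Visit C; enqueue F → queue [B, G, D, A, M, F]
Visit B → queue [G, D, A, M, F]
Visit G; enqueue K → queue [D, A, M, F, K]
Visit D; enqueue L, I → queue [A, M, F, K, L, I]
Visit A → queue [M, F, K, L, I]
Visit M → queue [F, K, L, I]
Visit F → queue [K, L, I]
Visit K → queue [L, I]
Visit L → queue [I]
Visit I → queue []

Visit order: E, N, J, H, C, B, G, D, A, M, F, K, L, I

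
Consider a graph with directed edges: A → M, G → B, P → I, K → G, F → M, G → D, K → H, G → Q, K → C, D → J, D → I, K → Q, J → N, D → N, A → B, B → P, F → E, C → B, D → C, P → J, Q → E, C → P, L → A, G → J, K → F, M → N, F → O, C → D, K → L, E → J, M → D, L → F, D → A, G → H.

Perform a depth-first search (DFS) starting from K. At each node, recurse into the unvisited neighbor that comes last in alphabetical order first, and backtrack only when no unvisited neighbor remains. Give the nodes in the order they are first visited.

Visit K
K → Q
Q → E
E → J
J → N
K → L
L → F
F → O
F → M
M → D
D → I
D → C
C → P
C → B
D → A
K → H
K → G

K, Q, E, J, N, L, F, O, M, D, I, C, P, B, A, H, G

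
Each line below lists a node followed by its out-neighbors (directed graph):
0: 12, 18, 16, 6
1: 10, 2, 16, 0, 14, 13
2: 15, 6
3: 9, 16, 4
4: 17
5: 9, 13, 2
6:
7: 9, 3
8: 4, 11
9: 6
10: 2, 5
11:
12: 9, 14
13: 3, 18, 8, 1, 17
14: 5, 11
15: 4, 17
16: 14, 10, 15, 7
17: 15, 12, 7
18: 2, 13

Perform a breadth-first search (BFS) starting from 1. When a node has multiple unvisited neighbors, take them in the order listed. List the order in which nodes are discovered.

1 10 2 16 0 14 13 5 15 6 7 12 18 11 3 8 17 9 4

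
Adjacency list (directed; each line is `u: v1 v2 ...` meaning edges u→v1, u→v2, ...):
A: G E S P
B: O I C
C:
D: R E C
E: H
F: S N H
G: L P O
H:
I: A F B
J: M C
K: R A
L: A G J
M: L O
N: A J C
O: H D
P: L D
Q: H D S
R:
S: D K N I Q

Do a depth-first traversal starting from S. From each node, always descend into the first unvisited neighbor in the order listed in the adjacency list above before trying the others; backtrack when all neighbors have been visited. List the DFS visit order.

S, D, R, E, H, C, K, A, G, L, J, M, O, P, N, I, F, B, Q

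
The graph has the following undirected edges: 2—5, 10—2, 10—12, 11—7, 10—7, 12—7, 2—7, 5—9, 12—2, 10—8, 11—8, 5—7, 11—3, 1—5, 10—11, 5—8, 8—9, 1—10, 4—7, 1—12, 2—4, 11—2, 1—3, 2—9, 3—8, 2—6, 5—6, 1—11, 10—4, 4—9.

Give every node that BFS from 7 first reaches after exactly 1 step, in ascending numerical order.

2, 4, 5, 10, 11, 12

Level 0: 7
Level 1: 2, 4, 5, 10, 11, 12
Level 2: 1, 3, 6, 8, 9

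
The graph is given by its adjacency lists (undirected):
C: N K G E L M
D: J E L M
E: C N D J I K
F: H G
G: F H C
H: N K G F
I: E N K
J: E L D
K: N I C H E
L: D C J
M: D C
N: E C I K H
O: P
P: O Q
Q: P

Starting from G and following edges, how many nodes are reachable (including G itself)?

BFS from G visits: G, C, F, H, E, K, L, M, N, D, I, J
Reachable nodes: 12 of 15 total.

12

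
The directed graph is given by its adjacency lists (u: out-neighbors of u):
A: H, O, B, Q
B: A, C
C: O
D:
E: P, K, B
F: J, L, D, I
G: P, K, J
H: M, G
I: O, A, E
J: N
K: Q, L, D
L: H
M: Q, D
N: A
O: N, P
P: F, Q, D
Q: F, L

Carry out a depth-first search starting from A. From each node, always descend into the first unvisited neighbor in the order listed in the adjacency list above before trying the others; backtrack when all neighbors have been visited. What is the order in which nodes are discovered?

Visit A
A → H
H → M
M → Q
Q → F
F → J
J → N
F → L
F → D
F → I
I → O
O → P
I → E
E → K
E → B
B → C
H → G

A H M Q F J N L D I O P E K B C G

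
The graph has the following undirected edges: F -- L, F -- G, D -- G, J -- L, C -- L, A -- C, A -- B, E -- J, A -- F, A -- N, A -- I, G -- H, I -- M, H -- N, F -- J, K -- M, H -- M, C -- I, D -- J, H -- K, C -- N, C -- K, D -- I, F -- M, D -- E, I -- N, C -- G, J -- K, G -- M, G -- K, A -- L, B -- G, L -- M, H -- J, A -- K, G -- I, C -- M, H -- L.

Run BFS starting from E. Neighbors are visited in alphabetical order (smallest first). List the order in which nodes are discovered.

E, D, J, G, I, F, H, K, L, B, C, M, A, N

Visit E; enqueue D, J → queue [D, J]
Visit D; enqueue G, I → queue [J, G, I]
Visit J; enqueue F, H, K, L → queue [G, I, F, H, K, L]
Visit G; enqueue B, C, M → queue [I, F, H, K, L, B, C, M]
Visit I; enqueue A, N → queue [F, H, K, L, B, C, M, A, N]
Visit F → queue [H, K, L, B, C, M, A, N]
Visit H → queue [K, L, B, C, M, A, N]
Visit K → queue [L, B, C, M, A, N]
Visit L → queue [B, C, M, A, N]
Visit B → queue [C, M, A, N]
Visit C → queue [M, A, N]
Visit M → queue [A, N]
Visit A → queue [N]
Visit N → queue []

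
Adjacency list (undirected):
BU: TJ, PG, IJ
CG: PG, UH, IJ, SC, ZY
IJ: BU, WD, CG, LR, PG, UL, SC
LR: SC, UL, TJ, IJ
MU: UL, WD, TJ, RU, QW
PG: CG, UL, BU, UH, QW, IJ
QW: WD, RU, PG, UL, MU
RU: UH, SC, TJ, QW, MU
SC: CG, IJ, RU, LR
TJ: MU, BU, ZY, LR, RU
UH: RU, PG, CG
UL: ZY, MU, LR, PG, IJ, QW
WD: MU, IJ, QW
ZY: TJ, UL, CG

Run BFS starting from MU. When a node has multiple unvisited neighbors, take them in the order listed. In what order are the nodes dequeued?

Visit MU; enqueue UL, WD, TJ, RU, QW → queue [UL, WD, TJ, RU, QW]
Visit UL; enqueue ZY, LR, PG, IJ → queue [WD, TJ, RU, QW, ZY, LR, PG, IJ]
Visit WD → queue [TJ, RU, QW, ZY, LR, PG, IJ]
Visit TJ; enqueue BU → queue [RU, QW, ZY, LR, PG, IJ, BU]
Visit RU; enqueue UH, SC → queue [QW, ZY, LR, PG, IJ, BU, UH, SC]
Visit QW → queue [ZY, LR, PG, IJ, BU, UH, SC]
Visit ZY; enqueue CG → queue [LR, PG, IJ, BU, UH, SC, CG]
Visit LR → queue [PG, IJ, BU, UH, SC, CG]
Visit PG → queue [IJ, BU, UH, SC, CG]
Visit IJ → queue [BU, UH, SC, CG]
Visit BU → queue [UH, SC, CG]
Visit UH → queue [SC, CG]
Visit SC → queue [CG]
Visit CG → queue []

MU → UL → WD → TJ → RU → QW → ZY → LR → PG → IJ → BU → UH → SC → CG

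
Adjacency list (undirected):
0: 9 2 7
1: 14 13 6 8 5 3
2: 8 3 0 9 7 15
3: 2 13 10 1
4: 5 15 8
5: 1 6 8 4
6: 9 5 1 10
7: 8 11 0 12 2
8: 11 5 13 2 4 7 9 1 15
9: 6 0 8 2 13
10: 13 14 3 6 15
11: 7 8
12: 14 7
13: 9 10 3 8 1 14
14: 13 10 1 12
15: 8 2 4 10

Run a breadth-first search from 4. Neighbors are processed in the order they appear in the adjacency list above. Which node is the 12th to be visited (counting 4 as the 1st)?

9

Visit 4; enqueue 5, 15, 8 → queue [5, 15, 8]
Visit 5; enqueue 1, 6 → queue [15, 8, 1, 6]
Visit 15; enqueue 2, 10 → queue [8, 1, 6, 2, 10]
Visit 8; enqueue 11, 13, 7, 9 → queue [1, 6, 2, 10, 11, 13, 7, 9]
Visit 1; enqueue 14, 3 → queue [6, 2, 10, 11, 13, 7, 9, 14, 3]
Visit 6 → queue [2, 10, 11, 13, 7, 9, 14, 3]
Visit 2; enqueue 0 → queue [10, 11, 13, 7, 9, 14, 3, 0]
Visit 10 → queue [11, 13, 7, 9, 14, 3, 0]
Visit 11 → queue [13, 7, 9, 14, 3, 0]
Visit 13 → queue [7, 9, 14, 3, 0]
Visit 7; enqueue 12 → queue [9, 14, 3, 0, 12]
Visit 9 → queue [14, 3, 0, 12]
Visit 14 → queue [3, 0, 12]
Visit 3 → queue [0, 12]
Visit 0 → queue [12]
Visit 12 → queue []

Visit order: 4, 5, 15, 8, 1, 6, 2, 10, 11, 13, 7, 9, 14, 3, 0, 12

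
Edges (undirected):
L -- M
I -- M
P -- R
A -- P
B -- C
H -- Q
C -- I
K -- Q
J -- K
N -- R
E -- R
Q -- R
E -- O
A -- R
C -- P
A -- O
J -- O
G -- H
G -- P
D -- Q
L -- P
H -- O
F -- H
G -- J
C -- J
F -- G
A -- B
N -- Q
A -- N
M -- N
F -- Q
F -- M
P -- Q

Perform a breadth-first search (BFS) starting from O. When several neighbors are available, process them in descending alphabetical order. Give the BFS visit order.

Visit O; enqueue J, H, E, A → queue [J, H, E, A]
Visit J; enqueue K, G, C → queue [H, E, A, K, G, C]
Visit H; enqueue Q, F → queue [E, A, K, G, C, Q, F]
Visit E; enqueue R → queue [A, K, G, C, Q, F, R]
Visit A; enqueue P, N, B → queue [K, G, C, Q, F, R, P, N, B]
Visit K → queue [G, C, Q, F, R, P, N, B]
Visit G → queue [C, Q, F, R, P, N, B]
Visit C; enqueue I → queue [Q, F, R, P, N, B, I]
Visit Q; enqueue D → queue [F, R, P, N, B, I, D]
Visit F; enqueue M → queue [R, P, N, B, I, D, M]
Visit R → queue [P, N, B, I, D, M]
Visit P; enqueue L → queue [N, B, I, D, M, L]
Visit N → queue [B, I, D, M, L]
Visit B → queue [I, D, M, L]
Visit I → queue [D, M, L]
Visit D → queue [M, L]
Visit M → queue [L]
Visit L → queue []

O, J, H, E, A, K, G, C, Q, F, R, P, N, B, I, D, M, L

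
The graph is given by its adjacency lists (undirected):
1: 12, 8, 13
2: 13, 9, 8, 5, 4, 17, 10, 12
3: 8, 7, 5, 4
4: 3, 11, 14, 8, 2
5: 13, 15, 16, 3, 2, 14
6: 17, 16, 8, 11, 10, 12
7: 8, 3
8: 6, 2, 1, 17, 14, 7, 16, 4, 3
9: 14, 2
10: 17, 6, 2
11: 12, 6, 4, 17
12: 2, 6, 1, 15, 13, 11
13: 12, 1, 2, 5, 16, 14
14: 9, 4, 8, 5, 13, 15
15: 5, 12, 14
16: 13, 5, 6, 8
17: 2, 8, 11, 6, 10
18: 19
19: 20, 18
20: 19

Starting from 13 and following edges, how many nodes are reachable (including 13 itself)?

BFS from 13 visits: 13, 12, 1, 2, 5, 16, 14, 6, 15, 11, 8, 9, 4, 17, 10, 3, 7
Reachable nodes: 17 of 20 total.

17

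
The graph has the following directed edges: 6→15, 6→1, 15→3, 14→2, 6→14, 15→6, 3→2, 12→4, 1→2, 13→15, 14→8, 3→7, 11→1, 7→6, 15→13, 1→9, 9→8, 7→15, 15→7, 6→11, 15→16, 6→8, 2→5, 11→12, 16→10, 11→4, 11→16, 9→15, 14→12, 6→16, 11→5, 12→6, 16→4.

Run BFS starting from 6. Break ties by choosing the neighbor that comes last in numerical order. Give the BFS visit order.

Visit 6; enqueue 16, 15, 14, 11, 8, 1 → queue [16, 15, 14, 11, 8, 1]
Visit 16; enqueue 10, 4 → queue [15, 14, 11, 8, 1, 10, 4]
Visit 15; enqueue 13, 7, 3 → queue [14, 11, 8, 1, 10, 4, 13, 7, 3]
Visit 14; enqueue 12, 2 → queue [11, 8, 1, 10, 4, 13, 7, 3, 12, 2]
Visit 11; enqueue 5 → queue [8, 1, 10, 4, 13, 7, 3, 12, 2, 5]
Visit 8 → queue [1, 10, 4, 13, 7, 3, 12, 2, 5]
Visit 1; enqueue 9 → queue [10, 4, 13, 7, 3, 12, 2, 5, 9]
Visit 10 → queue [4, 13, 7, 3, 12, 2, 5, 9]
Visit 4 → queue [13, 7, 3, 12, 2, 5, 9]
Visit 13 → queue [7, 3, 12, 2, 5, 9]
Visit 7 → queue [3, 12, 2, 5, 9]
Visit 3 → queue [12, 2, 5, 9]
Visit 12 → queue [2, 5, 9]
Visit 2 → queue [5, 9]
Visit 5 → queue [9]
Visit 9 → queue []

6 -> 16 -> 15 -> 14 -> 11 -> 8 -> 1 -> 10 -> 4 -> 13 -> 7 -> 3 -> 12 -> 2 -> 5 -> 9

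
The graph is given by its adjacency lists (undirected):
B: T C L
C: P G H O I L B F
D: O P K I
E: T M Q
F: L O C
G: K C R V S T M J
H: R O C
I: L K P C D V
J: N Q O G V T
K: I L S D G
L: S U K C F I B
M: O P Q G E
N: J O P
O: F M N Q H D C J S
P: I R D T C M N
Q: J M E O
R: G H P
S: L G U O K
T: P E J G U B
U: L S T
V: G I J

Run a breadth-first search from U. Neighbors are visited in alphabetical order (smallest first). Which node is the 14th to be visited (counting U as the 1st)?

P

Visit U; enqueue L, S, T → queue [L, S, T]
Visit L; enqueue B, C, F, I, K → queue [S, T, B, C, F, I, K]
Visit S; enqueue G, O → queue [T, B, C, F, I, K, G, O]
Visit T; enqueue E, J, P → queue [B, C, F, I, K, G, O, E, J, P]
Visit B → queue [C, F, I, K, G, O, E, J, P]
Visit C; enqueue H → queue [F, I, K, G, O, E, J, P, H]
Visit F → queue [I, K, G, O, E, J, P, H]
Visit I; enqueue D, V → queue [K, G, O, E, J, P, H, D, V]
Visit K → queue [G, O, E, J, P, H, D, V]
Visit G; enqueue M, R → queue [O, E, J, P, H, D, V, M, R]
Visit O; enqueue N, Q → queue [E, J, P, H, D, V, M, R, N, Q]
Visit E → queue [J, P, H, D, V, M, R, N, Q]
Visit J → queue [P, H, D, V, M, R, N, Q]
Visit P → queue [H, D, V, M, R, N, Q]
Visit H → queue [D, V, M, R, N, Q]
Visit D → queue [V, M, R, N, Q]
Visit V → queue [M, R, N, Q]
Visit M → queue [R, N, Q]
Visit R → queue [N, Q]
Visit N → queue [Q]
Visit Q → queue []

Visit order: U, L, S, T, B, C, F, I, K, G, O, E, J, P, H, D, V, M, R, N, Q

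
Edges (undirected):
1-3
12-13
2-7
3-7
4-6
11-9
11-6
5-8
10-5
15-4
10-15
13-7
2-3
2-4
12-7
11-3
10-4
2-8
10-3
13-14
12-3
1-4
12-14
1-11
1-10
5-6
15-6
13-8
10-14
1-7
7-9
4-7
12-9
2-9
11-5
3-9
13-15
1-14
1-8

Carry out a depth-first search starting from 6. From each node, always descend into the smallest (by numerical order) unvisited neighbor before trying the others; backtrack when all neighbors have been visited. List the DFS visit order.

6 -> 4 -> 1 -> 3 -> 2 -> 7 -> 9 -> 11 -> 5 -> 8 -> 13 -> 12 -> 14 -> 10 -> 15

Visit 6
6 → 4
4 → 1
1 → 3
3 → 2
2 → 7
7 → 9
9 → 11
11 → 5
5 → 8
8 → 13
13 → 12
12 → 14
14 → 10
10 → 15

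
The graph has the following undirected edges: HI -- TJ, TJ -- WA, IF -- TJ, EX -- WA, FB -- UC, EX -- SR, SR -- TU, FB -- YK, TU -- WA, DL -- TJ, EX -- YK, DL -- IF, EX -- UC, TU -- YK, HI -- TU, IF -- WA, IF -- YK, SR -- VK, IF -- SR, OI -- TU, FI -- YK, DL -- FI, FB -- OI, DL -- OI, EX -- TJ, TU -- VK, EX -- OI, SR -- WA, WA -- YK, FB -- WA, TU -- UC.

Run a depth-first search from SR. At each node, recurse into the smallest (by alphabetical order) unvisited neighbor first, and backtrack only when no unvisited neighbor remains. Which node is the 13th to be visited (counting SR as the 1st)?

Visit SR
SR → EX
EX → OI
OI → DL
DL → FI
FI → YK
YK → FB
FB → UC
UC → TU
TU → HI
HI → TJ
TJ → IF
IF → WA
TU → VK

Visit order: SR, EX, OI, DL, FI, YK, FB, UC, TU, HI, TJ, IF, WA, VK

WA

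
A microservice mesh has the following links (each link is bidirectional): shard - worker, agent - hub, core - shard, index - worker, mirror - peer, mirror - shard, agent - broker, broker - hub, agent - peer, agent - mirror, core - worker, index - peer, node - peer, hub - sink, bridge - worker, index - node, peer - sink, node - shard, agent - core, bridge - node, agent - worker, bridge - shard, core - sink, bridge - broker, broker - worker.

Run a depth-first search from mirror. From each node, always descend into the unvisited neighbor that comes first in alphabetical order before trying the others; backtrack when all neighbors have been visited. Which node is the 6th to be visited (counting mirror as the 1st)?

index

Visit mirror
mirror → agent
agent → broker
broker → bridge
bridge → node
node → index
index → peer
peer → sink
sink → core
core → shard
shard → worker
sink → hub

Visit order: mirror, agent, broker, bridge, node, index, peer, sink, core, shard, worker, hub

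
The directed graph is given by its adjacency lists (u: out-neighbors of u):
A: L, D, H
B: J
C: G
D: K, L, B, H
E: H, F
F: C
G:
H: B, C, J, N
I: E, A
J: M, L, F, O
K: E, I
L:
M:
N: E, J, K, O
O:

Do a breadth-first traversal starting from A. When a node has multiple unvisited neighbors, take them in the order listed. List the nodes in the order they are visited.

Visit A; enqueue L, D, H → queue [L, D, H]
Visit L → queue [D, H]
Visit D; enqueue K, B → queue [H, K, B]
Visit H; enqueue C, J, N → queue [K, B, C, J, N]
Visit K; enqueue E, I → queue [B, C, J, N, E, I]
Visit B → queue [C, J, N, E, I]
Visit C; enqueue G → queue [J, N, E, I, G]
Visit J; enqueue M, F, O → queue [N, E, I, G, M, F, O]
Visit N → queue [E, I, G, M, F, O]
Visit E → queue [I, G, M, F, O]
Visit I → queue [G, M, F, O]
Visit G → queue [M, F, O]
Visit M → queue [F, O]
Visit F → queue [O]
Visit O → queue []

A → L → D → H → K → B → C → J → N → E → I → G → M → F → O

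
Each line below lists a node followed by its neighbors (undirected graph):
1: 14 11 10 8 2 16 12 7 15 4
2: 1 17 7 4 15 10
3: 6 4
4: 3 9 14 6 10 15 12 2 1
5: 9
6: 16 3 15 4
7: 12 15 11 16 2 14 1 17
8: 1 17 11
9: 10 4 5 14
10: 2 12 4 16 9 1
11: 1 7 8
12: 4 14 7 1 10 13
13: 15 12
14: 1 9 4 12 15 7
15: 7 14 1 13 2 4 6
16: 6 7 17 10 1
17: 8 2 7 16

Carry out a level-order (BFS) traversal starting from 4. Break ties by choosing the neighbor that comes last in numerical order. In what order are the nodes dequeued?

4 → 15 → 14 → 12 → 10 → 9 → 6 → 3 → 2 → 1 → 13 → 7 → 16 → 5 → 17 → 11 → 8

Visit 4; enqueue 15, 14, 12, 10, 9, 6, 3, 2, 1 → queue [15, 14, 12, 10, 9, 6, 3, 2, 1]
Visit 15; enqueue 13, 7 → queue [14, 12, 10, 9, 6, 3, 2, 1, 13, 7]
Visit 14 → queue [12, 10, 9, 6, 3, 2, 1, 13, 7]
Visit 12 → queue [10, 9, 6, 3, 2, 1, 13, 7]
Visit 10; enqueue 16 → queue [9, 6, 3, 2, 1, 13, 7, 16]
Visit 9; enqueue 5 → queue [6, 3, 2, 1, 13, 7, 16, 5]
Visit 6 → queue [3, 2, 1, 13, 7, 16, 5]
Visit 3 → queue [2, 1, 13, 7, 16, 5]
Visit 2; enqueue 17 → queue [1, 13, 7, 16, 5, 17]
Visit 1; enqueue 11, 8 → queue [13, 7, 16, 5, 17, 11, 8]
Visit 13 → queue [7, 16, 5, 17, 11, 8]
Visit 7 → queue [16, 5, 17, 11, 8]
Visit 16 → queue [5, 17, 11, 8]
Visit 5 → queue [17, 11, 8]
Visit 17 → queue [11, 8]
Visit 11 → queue [8]
Visit 8 → queue []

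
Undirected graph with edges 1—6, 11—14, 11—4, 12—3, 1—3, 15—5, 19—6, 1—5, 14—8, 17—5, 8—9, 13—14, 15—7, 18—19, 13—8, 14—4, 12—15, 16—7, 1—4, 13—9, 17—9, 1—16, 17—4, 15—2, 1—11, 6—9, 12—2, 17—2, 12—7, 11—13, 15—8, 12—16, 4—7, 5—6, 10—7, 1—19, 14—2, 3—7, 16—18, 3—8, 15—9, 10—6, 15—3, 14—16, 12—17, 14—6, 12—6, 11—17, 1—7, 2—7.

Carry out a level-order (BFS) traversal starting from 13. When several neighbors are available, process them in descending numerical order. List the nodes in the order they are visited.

13 → 14 → 11 → 9 → 8 → 16 → 6 → 4 → 2 → 17 → 1 → 15 → 3 → 18 → 12 → 7 → 19 → 10 → 5

Visit 13; enqueue 14, 11, 9, 8 → queue [14, 11, 9, 8]
Visit 14; enqueue 16, 6, 4, 2 → queue [11, 9, 8, 16, 6, 4, 2]
Visit 11; enqueue 17, 1 → queue [9, 8, 16, 6, 4, 2, 17, 1]
Visit 9; enqueue 15 → queue [8, 16, 6, 4, 2, 17, 1, 15]
Visit 8; enqueue 3 → queue [16, 6, 4, 2, 17, 1, 15, 3]
Visit 16; enqueue 18, 12, 7 → queue [6, 4, 2, 17, 1, 15, 3, 18, 12, 7]
Visit 6; enqueue 19, 10, 5 → queue [4, 2, 17, 1, 15, 3, 18, 12, 7, 19, 10, 5]
Visit 4 → queue [2, 17, 1, 15, 3, 18, 12, 7, 19, 10, 5]
Visit 2 → queue [17, 1, 15, 3, 18, 12, 7, 19, 10, 5]
Visit 17 → queue [1, 15, 3, 18, 12, 7, 19, 10, 5]
Visit 1 → queue [15, 3, 18, 12, 7, 19, 10, 5]
Visit 15 → queue [3, 18, 12, 7, 19, 10, 5]
Visit 3 → queue [18, 12, 7, 19, 10, 5]
Visit 18 → queue [12, 7, 19, 10, 5]
Visit 12 → queue [7, 19, 10, 5]
Visit 7 → queue [19, 10, 5]
Visit 19 → queue [10, 5]
Visit 10 → queue [5]
Visit 5 → queue []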